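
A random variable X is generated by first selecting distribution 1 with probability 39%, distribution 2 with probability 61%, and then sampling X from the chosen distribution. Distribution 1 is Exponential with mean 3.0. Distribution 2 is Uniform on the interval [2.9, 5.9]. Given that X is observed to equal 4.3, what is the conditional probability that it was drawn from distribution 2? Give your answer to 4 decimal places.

Likelihoods f(4.3 | ·): 1: 0.0795042; 2: 0.333333.
Posterior ∝ prior × likelihood. Numerator for 2: 0.61·0.333333 = 0.203333.
Normalizing constant: 0.39·0.0795042 + 0.61·0.333333 = 0.23434.
P(2 | observation) = 0.203333 / 0.23434 = 0.867685.

0.8677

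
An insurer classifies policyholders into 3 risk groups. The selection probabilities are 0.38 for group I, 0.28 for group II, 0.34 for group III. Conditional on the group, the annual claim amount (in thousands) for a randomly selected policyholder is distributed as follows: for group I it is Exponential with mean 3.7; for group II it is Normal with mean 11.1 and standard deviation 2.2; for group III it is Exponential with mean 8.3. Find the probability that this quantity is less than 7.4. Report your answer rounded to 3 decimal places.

Conditional on each group, P(X < 7.4): I: 0.864665; II: 0.0463021; III: 0.589987.
By total probability, P(X < 7.4) = 0.38·0.864665 + 0.28·0.0463021 + 0.34·0.589987 = 0.542133.

0.542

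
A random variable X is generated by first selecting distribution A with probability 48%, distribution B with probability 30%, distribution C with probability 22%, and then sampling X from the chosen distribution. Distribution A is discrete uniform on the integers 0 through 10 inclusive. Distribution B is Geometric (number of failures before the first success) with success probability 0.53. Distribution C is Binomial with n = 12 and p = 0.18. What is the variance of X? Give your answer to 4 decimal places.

Per component, A: μ=5, E[X²]=35; B: μ=0.886792, E[X²]=2.45959; C: μ=2.16, E[X²]=6.4368.
E[X] = 0.48·5 + 0.3·0.886792 + 0.22·2.16 = 3.14124.
E[X²] = 0.48·35 + 0.3·2.45959 + 0.22·6.4368 = 18.954.
Var(X) = E[X²] − (E[X])² = 18.954 − 9.86737 = 9.0866.

9.0866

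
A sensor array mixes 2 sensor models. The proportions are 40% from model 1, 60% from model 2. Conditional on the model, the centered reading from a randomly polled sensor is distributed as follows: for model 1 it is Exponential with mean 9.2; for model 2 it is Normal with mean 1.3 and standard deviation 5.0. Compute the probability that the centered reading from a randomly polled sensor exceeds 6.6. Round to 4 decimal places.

0.2820

Conditional on each model, P(X > 6.6): 1: 0.488024; 2: 0.144572.
By total probability, P(X > 6.6) = 0.4·0.488024 + 0.6·0.144572 = 0.281953.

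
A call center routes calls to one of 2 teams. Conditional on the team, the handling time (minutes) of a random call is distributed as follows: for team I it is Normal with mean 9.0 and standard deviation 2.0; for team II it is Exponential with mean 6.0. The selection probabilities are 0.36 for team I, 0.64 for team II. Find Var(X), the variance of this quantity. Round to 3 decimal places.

26.554

Per component, I: μ=9, E[X²]=85; II: μ=6, E[X²]=72.
E[X] = 0.36·9 + 0.64·6 = 7.08.
E[X²] = 0.36·85 + 0.64·72 = 76.68.
Var(X) = E[X²] − (E[X])² = 76.68 − 50.1264 = 26.5536.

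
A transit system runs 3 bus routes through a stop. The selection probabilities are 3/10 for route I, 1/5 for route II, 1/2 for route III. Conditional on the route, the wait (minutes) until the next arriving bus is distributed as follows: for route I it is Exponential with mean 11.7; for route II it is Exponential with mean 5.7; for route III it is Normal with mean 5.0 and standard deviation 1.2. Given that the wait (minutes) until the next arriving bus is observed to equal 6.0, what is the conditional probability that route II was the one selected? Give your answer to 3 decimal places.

Likelihoods f(6.0 | ·): I: 0.0511799; II: 0.0612312; III: 0.234927.
Posterior ∝ prior × likelihood. Numerator for II: 0.2·0.0612312 = 0.0122462.
Normalizing constant: 0.3·0.0511799 + 0.2·0.0612312 + 0.5·0.234927 = 0.145063.
P(II | observation) = 0.0122462 / 0.145063 = 0.0844199.

0.084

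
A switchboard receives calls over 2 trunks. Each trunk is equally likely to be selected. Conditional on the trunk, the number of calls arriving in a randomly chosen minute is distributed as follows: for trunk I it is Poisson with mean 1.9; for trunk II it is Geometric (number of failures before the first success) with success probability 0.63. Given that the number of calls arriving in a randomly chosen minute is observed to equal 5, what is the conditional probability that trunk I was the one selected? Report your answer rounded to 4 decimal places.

0.8760

Likelihoods P(X=5 | ·): I: 0.0308622; II: 0.00436867.
Posterior ∝ prior × likelihood. Numerator for I: 0.5·0.0308622 = 0.0154311.
Normalizing constant: 0.5·0.0308622 + 0.5·0.00436867 = 0.0176154.
P(I | observation) = 0.0154311 / 0.0176154 = 0.875999.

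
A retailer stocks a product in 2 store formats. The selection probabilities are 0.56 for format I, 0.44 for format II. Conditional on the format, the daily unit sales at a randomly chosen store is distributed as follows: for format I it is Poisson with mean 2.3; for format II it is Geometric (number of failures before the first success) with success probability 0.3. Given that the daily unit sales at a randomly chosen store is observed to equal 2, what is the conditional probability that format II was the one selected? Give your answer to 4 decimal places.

0.3034

Likelihoods P(X=2 | ·): I: 0.265185; II: 0.147.
Posterior ∝ prior × likelihood. Numerator for II: 0.44·0.147 = 0.06468.
Normalizing constant: 0.56·0.265185 + 0.44·0.147 = 0.213183.
P(II | observation) = 0.06468 / 0.213183 = 0.303401.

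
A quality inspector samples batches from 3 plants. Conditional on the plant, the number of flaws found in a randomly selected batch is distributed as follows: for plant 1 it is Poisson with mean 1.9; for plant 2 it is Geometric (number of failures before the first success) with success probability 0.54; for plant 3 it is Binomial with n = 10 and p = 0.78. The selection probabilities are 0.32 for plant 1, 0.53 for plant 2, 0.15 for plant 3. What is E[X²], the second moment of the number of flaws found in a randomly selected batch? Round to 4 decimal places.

For each component E[X²] = Var + (mean)², giving 1: 5.51; 2: 2.30316; 3: 62.556.
Overall E[X²] = 0.32·5.51 + 0.53·2.30316 + 0.15·62.556 = 12.3673.

12.3673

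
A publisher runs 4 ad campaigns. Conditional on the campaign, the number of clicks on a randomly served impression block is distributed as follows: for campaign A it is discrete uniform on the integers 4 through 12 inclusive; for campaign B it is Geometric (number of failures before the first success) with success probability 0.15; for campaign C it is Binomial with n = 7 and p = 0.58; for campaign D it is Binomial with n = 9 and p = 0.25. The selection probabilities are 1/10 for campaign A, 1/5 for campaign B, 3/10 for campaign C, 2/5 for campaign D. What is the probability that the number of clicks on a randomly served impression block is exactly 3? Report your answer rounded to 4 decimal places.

Conditional on each campaign, P(X = 3): A: 0; B: 0.0921187; C: 0.212495; D: 0.233597.
By total probability, P(X = 3) = 0.1·0 + 0.2·0.0921187 + 0.3·0.212495 + 0.4·0.233597 = 0.175611.

0.1756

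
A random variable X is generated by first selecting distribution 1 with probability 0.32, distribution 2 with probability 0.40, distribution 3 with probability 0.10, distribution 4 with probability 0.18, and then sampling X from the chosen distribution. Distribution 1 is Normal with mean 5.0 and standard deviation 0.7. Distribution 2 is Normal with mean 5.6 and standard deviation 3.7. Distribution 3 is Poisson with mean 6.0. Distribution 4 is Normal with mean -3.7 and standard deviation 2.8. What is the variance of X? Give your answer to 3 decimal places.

Per component, 1: μ=5, E[X²]=25.49; 2: μ=5.6, E[X²]=45.05; 3: μ=6, E[X²]=42; 4: μ=-3.7, E[X²]=21.53.
E[X] = 0.32·5 + 0.4·5.6 + 0.1·6 + 0.18·-3.7 = 3.774.
E[X²] = 0.32·25.49 + 0.4·45.05 + 0.1·42 + 0.18·21.53 = 34.2522.
Var(X) = E[X²] − (E[X])² = 34.2522 − 14.2431 = 20.0091.

20.009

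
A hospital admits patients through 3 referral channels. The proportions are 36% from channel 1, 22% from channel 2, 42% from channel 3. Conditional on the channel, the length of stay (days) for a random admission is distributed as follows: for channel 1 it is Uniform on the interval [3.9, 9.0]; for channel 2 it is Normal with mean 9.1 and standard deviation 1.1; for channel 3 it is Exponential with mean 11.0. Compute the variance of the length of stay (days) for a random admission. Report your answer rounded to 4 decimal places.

55.8865

Per component, 1: μ=6.45, E[X²]=43.77; 2: μ=9.1, E[X²]=84.02; 3: μ=11, E[X²]=242.
E[X] = 0.36·6.45 + 0.22·9.1 + 0.42·11 = 8.944.
E[X²] = 0.36·43.77 + 0.22·84.02 + 0.42·242 = 135.882.
Var(X) = E[X²] − (E[X])² = 135.882 − 79.9951 = 55.8865.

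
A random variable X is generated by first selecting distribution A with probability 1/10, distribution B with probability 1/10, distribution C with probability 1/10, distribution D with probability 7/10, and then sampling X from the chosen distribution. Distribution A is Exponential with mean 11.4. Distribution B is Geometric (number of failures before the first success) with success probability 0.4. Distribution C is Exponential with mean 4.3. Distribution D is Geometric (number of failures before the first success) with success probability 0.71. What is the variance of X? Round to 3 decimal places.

Per component, A: μ=11.4, E[X²]=259.92; B: μ=1.5, E[X²]=6; C: μ=4.3, E[X²]=36.98; D: μ=0.408451, E[X²]=0.742115.
E[X] = 0.1·11.4 + 0.1·1.5 + 0.1·4.3 + 0.7·0.408451 = 2.00592.
E[X²] = 0.1·259.92 + 0.1·6 + 0.1·36.98 + 0.7·0.742115 = 30.8095.
Var(X) = E[X²] − (E[X])² = 30.8095 − 4.0237 = 26.7858.

26.786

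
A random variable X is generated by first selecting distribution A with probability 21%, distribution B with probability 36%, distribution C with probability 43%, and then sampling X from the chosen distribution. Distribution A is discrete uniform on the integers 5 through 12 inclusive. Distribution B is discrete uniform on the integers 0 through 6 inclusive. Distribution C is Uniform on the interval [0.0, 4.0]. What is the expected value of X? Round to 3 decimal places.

Component means — A: 8.5; B: 3; C: 2.
E[X] = 0.21·8.5 + 0.36·3 + 0.43·2 = 3.725.

3.725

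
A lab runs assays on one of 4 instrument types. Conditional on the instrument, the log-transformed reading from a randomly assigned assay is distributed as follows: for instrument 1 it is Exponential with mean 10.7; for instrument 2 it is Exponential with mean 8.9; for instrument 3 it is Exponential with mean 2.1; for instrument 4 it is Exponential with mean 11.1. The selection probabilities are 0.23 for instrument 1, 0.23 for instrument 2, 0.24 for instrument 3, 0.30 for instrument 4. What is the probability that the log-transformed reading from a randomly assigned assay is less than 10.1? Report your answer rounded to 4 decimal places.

Conditional on each instrument, P(X < 10.1): 1: 0.610902; 2: 0.678524; 3: 0.991848; 4: 0.59744.
By total probability, P(X < 10.1) = 0.23·0.610902 + 0.23·0.678524 + 0.24·0.991848 + 0.3·0.59744 = 0.713843.

0.7138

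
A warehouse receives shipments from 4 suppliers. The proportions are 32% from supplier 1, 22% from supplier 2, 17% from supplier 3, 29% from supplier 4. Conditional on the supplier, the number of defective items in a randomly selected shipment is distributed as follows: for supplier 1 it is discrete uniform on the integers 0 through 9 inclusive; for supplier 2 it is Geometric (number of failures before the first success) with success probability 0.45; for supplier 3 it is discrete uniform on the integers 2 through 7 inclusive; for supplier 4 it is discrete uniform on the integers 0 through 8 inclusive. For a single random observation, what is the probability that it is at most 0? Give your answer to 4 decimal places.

0.1632

Conditional on each supplier, P(X ≤ 0): 1: 0.1; 2: 0.45; 3: 0; 4: 0.111111.
By total probability, P(X ≤ 0) = 0.32·0.1 + 0.22·0.45 + 0.17·0 + 0.29·0.111111 = 0.163222.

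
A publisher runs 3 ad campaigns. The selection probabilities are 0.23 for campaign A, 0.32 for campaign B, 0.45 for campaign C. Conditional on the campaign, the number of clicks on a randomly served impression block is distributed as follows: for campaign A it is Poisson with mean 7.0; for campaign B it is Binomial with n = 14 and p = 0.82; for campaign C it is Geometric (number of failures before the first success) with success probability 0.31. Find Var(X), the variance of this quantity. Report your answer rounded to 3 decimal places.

Per component, A: μ=7, E[X²]=56; B: μ=11.48, E[X²]=133.857; C: μ=2.22581, E[X²]=12.1342.
E[X] = 0.23·7 + 0.32·11.48 + 0.45·2.22581 = 6.28521.
E[X²] = 0.23·56 + 0.32·133.857 + 0.45·12.1342 = 61.1746.
Var(X) = E[X²] − (E[X])² = 61.1746 − 39.5039 = 21.6707.

21.671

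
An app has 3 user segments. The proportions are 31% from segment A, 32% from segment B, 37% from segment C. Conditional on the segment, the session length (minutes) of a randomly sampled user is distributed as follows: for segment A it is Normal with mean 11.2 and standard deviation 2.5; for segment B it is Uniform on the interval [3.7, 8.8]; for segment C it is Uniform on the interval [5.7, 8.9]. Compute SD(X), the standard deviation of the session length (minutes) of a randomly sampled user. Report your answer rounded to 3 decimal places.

2.693

Per component, A: μ=11.2, E[X²]=131.69; B: μ=6.25, E[X²]=41.23; C: μ=7.3, E[X²]=54.1433.
E[X] = 0.31·11.2 + 0.32·6.25 + 0.37·7.3 = 8.173.
E[X²] = 0.31·131.69 + 0.32·41.23 + 0.37·54.1433 = 74.0505.
Var(X) = E[X²] − (E[X])² = 74.0505 − 66.7979 = 7.2526.
SD(X) = √7.2526 = 2.69307.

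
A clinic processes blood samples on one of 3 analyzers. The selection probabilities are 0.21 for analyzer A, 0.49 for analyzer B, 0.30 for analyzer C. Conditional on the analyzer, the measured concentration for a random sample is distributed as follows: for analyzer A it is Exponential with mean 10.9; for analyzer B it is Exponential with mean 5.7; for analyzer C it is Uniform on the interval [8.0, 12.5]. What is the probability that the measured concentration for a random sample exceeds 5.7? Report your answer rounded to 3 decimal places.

0.605

Conditional on each analyzer, P(X > 5.7): A: 0.592778; B: 0.367879; C: 1.
By total probability, P(X > 5.7) = 0.21·0.592778 + 0.49·0.367879 + 0.3·1 = 0.604744.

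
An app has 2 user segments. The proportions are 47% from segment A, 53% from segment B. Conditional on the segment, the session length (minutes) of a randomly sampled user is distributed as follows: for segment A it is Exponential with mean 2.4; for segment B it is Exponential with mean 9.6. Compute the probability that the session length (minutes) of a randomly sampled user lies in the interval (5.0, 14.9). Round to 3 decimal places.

Conditional on each segment, P(5.0 < X < 14.9): A: 0.122502; B: 0.382219.
By total probability, P(5.0 < X < 14.9) = 0.47·0.122502 + 0.53·0.382219 = 0.260152.

0.260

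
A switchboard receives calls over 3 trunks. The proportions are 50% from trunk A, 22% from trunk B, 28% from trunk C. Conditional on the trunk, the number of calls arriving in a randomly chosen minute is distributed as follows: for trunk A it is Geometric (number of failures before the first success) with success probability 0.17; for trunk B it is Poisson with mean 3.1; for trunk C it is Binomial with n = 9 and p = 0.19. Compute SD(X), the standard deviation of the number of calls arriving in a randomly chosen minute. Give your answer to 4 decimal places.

Per component, A: μ=4.88235, E[X²]=52.5571; B: μ=3.1, E[X²]=12.71; C: μ=1.71, E[X²]=4.3092.
E[X] = 0.5·4.88235 + 0.22·3.1 + 0.28·1.71 = 3.60198.
E[X²] = 0.5·52.5571 + 0.22·12.71 + 0.28·4.3092 = 30.2813.
Var(X) = E[X²] − (E[X])² = 30.2813 − 12.9742 = 17.3071.
SD(X) = √17.3071 = 4.16018.

4.1602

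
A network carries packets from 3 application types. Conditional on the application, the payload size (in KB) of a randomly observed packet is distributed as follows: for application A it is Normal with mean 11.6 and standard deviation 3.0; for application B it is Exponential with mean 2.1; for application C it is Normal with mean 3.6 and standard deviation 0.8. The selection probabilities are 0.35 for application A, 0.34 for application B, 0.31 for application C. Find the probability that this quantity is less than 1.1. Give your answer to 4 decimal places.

Conditional on each application, P(X < 1.1): A: 0.000232629; B: 0.40774; C: 0.000889025.
By total probability, P(X < 1.1) = 0.35·0.000232629 + 0.34·0.40774 + 0.31·0.000889025 = 0.138989.

0.1390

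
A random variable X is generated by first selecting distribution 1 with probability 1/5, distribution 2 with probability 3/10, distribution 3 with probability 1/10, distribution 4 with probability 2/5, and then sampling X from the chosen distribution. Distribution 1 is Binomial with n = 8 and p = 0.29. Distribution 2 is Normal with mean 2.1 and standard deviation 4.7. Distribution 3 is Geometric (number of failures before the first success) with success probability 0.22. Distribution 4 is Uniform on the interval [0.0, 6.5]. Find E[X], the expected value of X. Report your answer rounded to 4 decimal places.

Component means — 1: 2.32; 2: 2.1; 3: 3.54545; 4: 3.25.
E[X] = 0.2·2.32 + 0.3·2.1 + 0.1·3.54545 + 0.4·3.25 = 2.74855.

2.7485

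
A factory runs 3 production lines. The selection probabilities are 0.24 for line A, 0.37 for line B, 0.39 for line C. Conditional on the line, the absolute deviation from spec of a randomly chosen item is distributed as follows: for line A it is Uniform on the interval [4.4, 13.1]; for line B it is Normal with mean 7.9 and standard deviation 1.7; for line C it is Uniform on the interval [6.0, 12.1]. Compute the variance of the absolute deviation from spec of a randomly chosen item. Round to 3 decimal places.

4.056

Per component, A: μ=8.75, E[X²]=82.87; B: μ=7.9, E[X²]=65.3; C: μ=9.05, E[X²]=85.0033.
E[X] = 0.24·8.75 + 0.37·7.9 + 0.39·9.05 = 8.5525.
E[X²] = 0.24·82.87 + 0.37·65.3 + 0.39·85.0033 = 77.2011.
Var(X) = E[X²] − (E[X])² = 77.2011 − 73.1453 = 4.05584.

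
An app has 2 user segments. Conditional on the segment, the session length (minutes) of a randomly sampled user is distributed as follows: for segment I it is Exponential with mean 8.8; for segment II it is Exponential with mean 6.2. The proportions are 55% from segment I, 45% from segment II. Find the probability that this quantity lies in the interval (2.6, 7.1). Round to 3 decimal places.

Conditional on each segment, P(2.6 < X < 7.1): I: 0.297917; II: 0.339298.
By total probability, P(2.6 < X < 7.1) = 0.55·0.297917 + 0.45·0.339298 = 0.316539.

0.317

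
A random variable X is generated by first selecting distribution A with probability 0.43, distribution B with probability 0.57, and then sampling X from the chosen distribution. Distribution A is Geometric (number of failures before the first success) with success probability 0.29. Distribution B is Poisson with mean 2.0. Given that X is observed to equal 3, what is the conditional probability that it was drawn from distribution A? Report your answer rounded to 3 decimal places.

0.303

Likelihoods P(X=3 | ·): A: 0.103794; B: 0.180447.
Posterior ∝ prior × likelihood. Numerator for A: 0.43·0.103794 = 0.0446315.
Normalizing constant: 0.43·0.103794 + 0.57·0.180447 = 0.147486.
P(A | observation) = 0.0446315 / 0.147486 = 0.302615.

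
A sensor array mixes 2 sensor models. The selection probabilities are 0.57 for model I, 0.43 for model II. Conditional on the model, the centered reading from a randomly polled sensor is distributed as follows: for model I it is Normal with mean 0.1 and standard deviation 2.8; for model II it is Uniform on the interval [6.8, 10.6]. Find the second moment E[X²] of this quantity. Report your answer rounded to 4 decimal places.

For each component E[X²] = Var + (mean)², giving I: 7.85; II: 76.8933.
Overall E[X²] = 0.57·7.85 + 0.43·76.8933 = 37.5386.

37.5386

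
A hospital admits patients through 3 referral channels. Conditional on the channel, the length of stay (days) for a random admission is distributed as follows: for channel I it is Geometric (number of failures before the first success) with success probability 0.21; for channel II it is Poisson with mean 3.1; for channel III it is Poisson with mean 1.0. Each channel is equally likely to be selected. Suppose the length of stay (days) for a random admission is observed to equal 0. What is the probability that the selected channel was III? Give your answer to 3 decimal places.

Likelihoods P(X=0 | ·): I: 0.21; II: 0.0450492; III: 0.367879.
Posterior ∝ prior × likelihood. Numerator for III: 0.333333·0.367879 = 0.122626.
Normalizing constant: 0.333333·0.21 + 0.333333·0.0450492 + 0.333333·0.367879 = 0.207643.
P(III | observation) = 0.122626 / 0.207643 = 0.590564.

0.591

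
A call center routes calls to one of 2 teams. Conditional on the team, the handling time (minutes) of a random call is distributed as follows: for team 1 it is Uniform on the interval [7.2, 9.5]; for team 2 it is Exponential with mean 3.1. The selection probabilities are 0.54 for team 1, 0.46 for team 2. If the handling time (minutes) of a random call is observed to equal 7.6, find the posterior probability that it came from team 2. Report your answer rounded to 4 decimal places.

0.0516

Likelihoods f(7.6 | ·): 1: 0.434783; 2: 0.0277918.
Posterior ∝ prior × likelihood. Numerator for 2: 0.46·0.0277918 = 0.0127842.
Normalizing constant: 0.54·0.434783 + 0.46·0.0277918 = 0.247567.
P(2 | observation) = 0.0127842 / 0.247567 = 0.0516395.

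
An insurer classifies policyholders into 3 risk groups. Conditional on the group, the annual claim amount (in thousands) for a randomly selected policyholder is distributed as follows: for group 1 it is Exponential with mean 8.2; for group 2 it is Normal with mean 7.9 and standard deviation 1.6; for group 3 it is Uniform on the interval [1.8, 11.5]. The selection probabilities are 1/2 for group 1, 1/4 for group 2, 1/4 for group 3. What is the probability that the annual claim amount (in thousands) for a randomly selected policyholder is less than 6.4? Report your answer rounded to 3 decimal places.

0.433

Conditional on each group, P(X < 6.4): 1: 0.541818; 2: 0.174251; 3: 0.474227.
By total probability, P(X < 6.4) = 0.5·0.541818 + 0.25·0.174251 + 0.25·0.474227 = 0.433028.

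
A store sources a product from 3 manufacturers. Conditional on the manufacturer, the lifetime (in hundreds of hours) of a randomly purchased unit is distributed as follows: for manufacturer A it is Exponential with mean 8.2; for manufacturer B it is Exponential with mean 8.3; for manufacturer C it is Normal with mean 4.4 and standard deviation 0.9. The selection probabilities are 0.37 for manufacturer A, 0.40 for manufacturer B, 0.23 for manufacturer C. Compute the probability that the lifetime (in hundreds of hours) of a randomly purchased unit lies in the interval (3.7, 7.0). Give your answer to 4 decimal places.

Conditional on each manufacturer, P(3.7 < X < 7.0): A: 0.210997; B: 0.210066; C: 0.779717.
By total probability, P(3.7 < X < 7.0) = 0.37·0.210997 + 0.4·0.210066 + 0.23·0.779717 = 0.34143.

0.3414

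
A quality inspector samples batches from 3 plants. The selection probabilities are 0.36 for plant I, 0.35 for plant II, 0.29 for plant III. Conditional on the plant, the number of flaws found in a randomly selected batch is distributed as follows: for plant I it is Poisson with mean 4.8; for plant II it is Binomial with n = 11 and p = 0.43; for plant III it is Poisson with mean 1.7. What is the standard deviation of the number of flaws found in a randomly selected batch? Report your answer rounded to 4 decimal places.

2.2584

Per component, I: μ=4.8, E[X²]=27.84; II: μ=4.73, E[X²]=25.069; III: μ=1.7, E[X²]=4.59.
E[X] = 0.36·4.8 + 0.35·4.73 + 0.29·1.7 = 3.8765.
E[X²] = 0.36·27.84 + 0.35·25.069 + 0.29·4.59 = 20.1276.
Var(X) = E[X²] − (E[X])² = 20.1276 − 15.0273 = 5.1004.
SD(X) = √5.1004 = 2.25841.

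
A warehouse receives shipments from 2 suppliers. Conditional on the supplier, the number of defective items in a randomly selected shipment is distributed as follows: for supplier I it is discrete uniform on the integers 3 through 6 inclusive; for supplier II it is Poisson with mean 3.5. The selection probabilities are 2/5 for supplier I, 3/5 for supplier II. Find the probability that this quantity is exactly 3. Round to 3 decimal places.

0.229

Conditional on each supplier, P(X = 3): I: 0.25; II: 0.215785.
By total probability, P(X = 3) = 0.4·0.25 + 0.6·0.215785 = 0.229471.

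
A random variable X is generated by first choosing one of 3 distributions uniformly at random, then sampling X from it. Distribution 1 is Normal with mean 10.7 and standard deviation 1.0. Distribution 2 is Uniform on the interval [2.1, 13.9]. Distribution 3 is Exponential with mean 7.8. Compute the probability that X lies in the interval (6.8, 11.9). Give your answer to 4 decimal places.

Conditional on each component, P(6.8 < X < 11.9): 1: 0.884882; 2: 0.432203; 3: 0.200719.
By total probability, P(6.8 < X < 11.9) = 0.333333·0.884882 + 0.333333·0.432203 + 0.333333·0.200719 = 0.505935.

0.5059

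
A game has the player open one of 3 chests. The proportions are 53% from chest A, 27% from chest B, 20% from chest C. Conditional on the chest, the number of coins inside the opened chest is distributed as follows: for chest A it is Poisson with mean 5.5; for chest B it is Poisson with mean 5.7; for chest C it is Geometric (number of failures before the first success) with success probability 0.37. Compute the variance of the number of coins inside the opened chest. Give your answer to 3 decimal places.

Per component, A: μ=5.5, E[X²]=35.75; B: μ=5.7, E[X²]=38.19; C: μ=1.7027, E[X²]=7.5011.
E[X] = 0.53·5.5 + 0.27·5.7 + 0.2·1.7027 = 4.79454.
E[X²] = 0.53·35.75 + 0.27·38.19 + 0.2·7.5011 = 30.759.
Var(X) = E[X²] − (E[X])² = 30.759 − 22.9876 = 7.7714.

7.771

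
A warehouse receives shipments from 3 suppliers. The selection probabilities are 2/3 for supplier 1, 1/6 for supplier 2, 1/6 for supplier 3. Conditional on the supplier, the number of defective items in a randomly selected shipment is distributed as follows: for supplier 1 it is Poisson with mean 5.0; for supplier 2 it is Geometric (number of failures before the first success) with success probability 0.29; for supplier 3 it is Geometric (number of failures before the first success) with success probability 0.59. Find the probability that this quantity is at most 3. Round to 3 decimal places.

0.463

Conditional on each supplier, P(X ≤ 3): 1: 0.265026; 2: 0.745883; 3: 0.971742.
By total probability, P(X ≤ 3) = 0.666667·0.265026 + 0.166667·0.745883 + 0.166667·0.971742 = 0.462955.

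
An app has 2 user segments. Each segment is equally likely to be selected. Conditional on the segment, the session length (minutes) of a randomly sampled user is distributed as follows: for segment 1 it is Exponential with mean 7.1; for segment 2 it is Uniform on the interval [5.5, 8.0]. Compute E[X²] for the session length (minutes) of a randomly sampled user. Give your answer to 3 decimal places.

For each component E[X²] = Var + (mean)², giving 1: 100.82; 2: 46.0833.
Overall E[X²] = 0.5·100.82 + 0.5·46.0833 = 73.4517.

73.452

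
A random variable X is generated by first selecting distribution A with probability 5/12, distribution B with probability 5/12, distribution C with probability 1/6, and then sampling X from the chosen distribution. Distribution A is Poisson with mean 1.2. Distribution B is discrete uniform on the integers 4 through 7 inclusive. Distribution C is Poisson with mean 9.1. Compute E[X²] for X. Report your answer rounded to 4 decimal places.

For each component E[X²] = Var + (mean)², giving A: 2.64; B: 31.5; C: 91.91.
Overall E[X²] = 0.416667·2.64 + 0.416667·31.5 + 0.166667·91.91 = 29.5433.

29.5433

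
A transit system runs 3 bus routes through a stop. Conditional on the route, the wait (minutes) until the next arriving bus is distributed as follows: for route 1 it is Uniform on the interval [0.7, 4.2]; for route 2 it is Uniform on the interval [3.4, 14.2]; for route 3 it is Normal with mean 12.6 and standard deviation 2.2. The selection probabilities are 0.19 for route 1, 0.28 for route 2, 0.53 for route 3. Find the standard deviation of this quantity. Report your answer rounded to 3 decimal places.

4.488

Per component, 1: μ=2.45, E[X²]=7.02333; 2: μ=8.8, E[X²]=87.16; 3: μ=12.6, E[X²]=163.6.
E[X] = 0.19·2.45 + 0.28·8.8 + 0.53·12.6 = 9.6075.
E[X²] = 0.19·7.02333 + 0.28·87.16 + 0.53·163.6 = 112.447.
Var(X) = E[X²] − (E[X])² = 112.447 − 92.3041 = 20.1432.
SD(X) = √20.1432 = 4.48812.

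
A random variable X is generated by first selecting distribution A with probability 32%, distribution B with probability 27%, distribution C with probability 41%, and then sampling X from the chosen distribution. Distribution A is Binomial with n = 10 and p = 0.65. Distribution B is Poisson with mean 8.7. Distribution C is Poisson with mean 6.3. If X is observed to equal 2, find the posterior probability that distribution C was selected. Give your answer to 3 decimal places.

0.829

Likelihoods P(X=2 | ·): A: 0.00428138; B: 0.00630444; C: 0.0364415.
Posterior ∝ prior × likelihood. Numerator for C: 0.41·0.0364415 = 0.014941.
Normalizing constant: 0.32·0.00428138 + 0.27·0.00630444 + 0.41·0.0364415 = 0.0180132.
P(C | observation) = 0.014941 / 0.0180132 = 0.829445.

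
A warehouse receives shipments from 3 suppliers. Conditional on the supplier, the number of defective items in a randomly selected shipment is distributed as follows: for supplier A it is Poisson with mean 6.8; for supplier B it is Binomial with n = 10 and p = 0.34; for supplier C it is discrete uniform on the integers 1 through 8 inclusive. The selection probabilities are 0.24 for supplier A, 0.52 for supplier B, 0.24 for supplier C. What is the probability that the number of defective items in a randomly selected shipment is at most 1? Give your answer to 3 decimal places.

0.082

Conditional on each supplier, P(X ≤ 1): A: 0.00868745; B: 0.0964765; C: 0.125.
By total probability, P(X ≤ 1) = 0.24·0.00868745 + 0.52·0.0964765 + 0.24·0.125 = 0.0822528.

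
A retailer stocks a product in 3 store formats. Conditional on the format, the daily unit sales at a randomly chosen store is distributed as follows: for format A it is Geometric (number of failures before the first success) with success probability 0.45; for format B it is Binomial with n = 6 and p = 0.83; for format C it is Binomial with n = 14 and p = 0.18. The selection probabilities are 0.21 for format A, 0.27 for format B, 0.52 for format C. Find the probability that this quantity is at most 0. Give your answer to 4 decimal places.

Conditional on each format, P(X ≤ 0): A: 0.45; B: 2.41376e-05; C: 0.0621432.
By total probability, P(X ≤ 0) = 0.21·0.45 + 0.27·2.41376e-05 + 0.52·0.0621432 = 0.126821.

0.1268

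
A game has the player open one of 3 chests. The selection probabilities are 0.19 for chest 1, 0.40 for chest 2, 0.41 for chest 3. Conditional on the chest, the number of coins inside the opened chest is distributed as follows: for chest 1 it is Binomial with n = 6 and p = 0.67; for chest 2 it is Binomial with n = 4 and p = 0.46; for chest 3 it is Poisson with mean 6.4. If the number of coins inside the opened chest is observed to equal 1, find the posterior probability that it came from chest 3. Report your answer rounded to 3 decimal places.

Likelihoods P(X=1 | ·): 1: 0.0157324; 2: 0.289734; 3: 0.010634.
Posterior ∝ prior × likelihood. Numerator for 3: 0.41·0.010634 = 0.00435993.
Normalizing constant: 0.19·0.0157324 + 0.4·0.289734 + 0.41·0.010634 = 0.123243.
P(3 | observation) = 0.00435993 / 0.123243 = 0.0353768.

0.035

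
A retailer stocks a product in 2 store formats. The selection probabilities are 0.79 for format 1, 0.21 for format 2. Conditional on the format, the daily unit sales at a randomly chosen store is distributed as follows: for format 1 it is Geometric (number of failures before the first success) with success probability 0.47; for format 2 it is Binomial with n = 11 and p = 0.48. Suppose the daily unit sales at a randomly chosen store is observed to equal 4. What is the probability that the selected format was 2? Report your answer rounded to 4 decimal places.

0.5635

Likelihoods P(X=4 | ·): 1: 0.0370853; 2: 0.180095.
Posterior ∝ prior × likelihood. Numerator for 2: 0.21·0.180095 = 0.03782.
Normalizing constant: 0.79·0.0370853 + 0.21·0.180095 = 0.0671174.
P(2 | observation) = 0.03782 / 0.0671174 = 0.563491.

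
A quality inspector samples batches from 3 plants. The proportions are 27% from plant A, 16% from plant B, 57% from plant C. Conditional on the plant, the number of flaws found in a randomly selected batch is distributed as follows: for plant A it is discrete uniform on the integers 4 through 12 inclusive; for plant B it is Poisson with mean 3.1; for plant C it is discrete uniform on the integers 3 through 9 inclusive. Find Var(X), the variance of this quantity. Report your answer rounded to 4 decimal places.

6.9958

Per component, A: μ=8, E[X²]=70.6667; B: μ=3.1, E[X²]=12.71; C: μ=6, E[X²]=40.
E[X] = 0.27·8 + 0.16·3.1 + 0.57·6 = 6.076.
E[X²] = 0.27·70.6667 + 0.16·12.71 + 0.57·40 = 43.9136.
Var(X) = E[X²] − (E[X])² = 43.9136 − 36.9178 = 6.99582.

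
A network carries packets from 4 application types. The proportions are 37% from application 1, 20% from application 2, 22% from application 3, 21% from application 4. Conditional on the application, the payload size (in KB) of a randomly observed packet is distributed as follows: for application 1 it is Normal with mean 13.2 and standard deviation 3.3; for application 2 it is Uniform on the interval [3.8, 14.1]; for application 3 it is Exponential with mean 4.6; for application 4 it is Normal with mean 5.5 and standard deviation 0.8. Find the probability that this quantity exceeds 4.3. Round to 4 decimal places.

0.8414

Conditional on each application, P(X > 4.3): 1: 0.996501; 2: 0.951456; 3: 0.392671; 4: 0.933193.
By total probability, P(X > 4.3) = 0.37·0.996501 + 0.2·0.951456 + 0.22·0.392671 + 0.21·0.933193 = 0.841355.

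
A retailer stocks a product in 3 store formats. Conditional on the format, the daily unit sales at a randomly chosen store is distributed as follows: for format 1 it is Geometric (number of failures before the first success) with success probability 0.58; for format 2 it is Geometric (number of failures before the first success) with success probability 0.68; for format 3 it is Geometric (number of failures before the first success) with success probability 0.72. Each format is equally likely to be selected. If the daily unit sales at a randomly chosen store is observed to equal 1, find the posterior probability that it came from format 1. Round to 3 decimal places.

Likelihoods P(X=1 | ·): 1: 0.2436; 2: 0.2176; 3: 0.2016.
Posterior ∝ prior × likelihood. Numerator for 1: 0.333333·0.2436 = 0.0812.
Normalizing constant: 0.333333·0.2436 + 0.333333·0.2176 + 0.333333·0.2016 = 0.220933.
P(1 | observation) = 0.0812 / 0.220933 = 0.367532.

0.368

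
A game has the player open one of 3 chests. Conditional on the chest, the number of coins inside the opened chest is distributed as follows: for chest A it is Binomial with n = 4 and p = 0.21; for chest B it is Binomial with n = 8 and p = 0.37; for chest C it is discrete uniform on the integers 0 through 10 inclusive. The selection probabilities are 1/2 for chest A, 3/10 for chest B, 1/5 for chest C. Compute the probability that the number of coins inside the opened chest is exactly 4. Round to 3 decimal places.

0.081

Conditional on each chest, P(X = 4): A: 0.00194481; B: 0.206665; C: 0.0909091.
By total probability, P(X = 4) = 0.5·0.00194481 + 0.3·0.206665 + 0.2·0.0909091 = 0.0811538.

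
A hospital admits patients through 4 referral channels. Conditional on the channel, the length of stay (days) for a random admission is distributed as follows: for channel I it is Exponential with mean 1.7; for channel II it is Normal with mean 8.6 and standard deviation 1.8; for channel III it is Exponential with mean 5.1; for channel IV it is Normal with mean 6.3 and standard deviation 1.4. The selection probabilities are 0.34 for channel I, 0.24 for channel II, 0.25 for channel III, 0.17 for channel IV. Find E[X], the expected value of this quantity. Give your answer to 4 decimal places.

4.9880

Component means — I: 1.7; II: 8.6; III: 5.1; IV: 6.3.
E[X] = 0.34·1.7 + 0.24·8.6 + 0.25·5.1 + 0.17·6.3 = 4.988.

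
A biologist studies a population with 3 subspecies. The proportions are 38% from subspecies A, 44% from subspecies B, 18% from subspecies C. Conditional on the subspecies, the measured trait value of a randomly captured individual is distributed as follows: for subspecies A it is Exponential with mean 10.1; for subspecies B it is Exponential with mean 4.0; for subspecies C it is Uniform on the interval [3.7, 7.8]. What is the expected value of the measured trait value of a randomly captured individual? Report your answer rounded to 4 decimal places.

6.6330

Component means — A: 10.1; B: 4; C: 5.75.
E[X] = 0.38·10.1 + 0.44·4 + 0.18·5.75 = 6.633.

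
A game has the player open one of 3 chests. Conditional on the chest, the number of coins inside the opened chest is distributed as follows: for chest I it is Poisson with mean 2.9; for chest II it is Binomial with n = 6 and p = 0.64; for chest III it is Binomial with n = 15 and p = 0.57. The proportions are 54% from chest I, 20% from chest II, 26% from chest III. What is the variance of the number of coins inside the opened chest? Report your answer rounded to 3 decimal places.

8.529

Per component, I: μ=2.9, E[X²]=11.31; II: μ=3.84, E[X²]=16.128; III: μ=8.55, E[X²]=76.779.
E[X] = 0.54·2.9 + 0.2·3.84 + 0.26·8.55 = 4.557.
E[X²] = 0.54·11.31 + 0.2·16.128 + 0.26·76.779 = 29.2955.
Var(X) = E[X²] − (E[X])² = 29.2955 − 20.7662 = 8.52929.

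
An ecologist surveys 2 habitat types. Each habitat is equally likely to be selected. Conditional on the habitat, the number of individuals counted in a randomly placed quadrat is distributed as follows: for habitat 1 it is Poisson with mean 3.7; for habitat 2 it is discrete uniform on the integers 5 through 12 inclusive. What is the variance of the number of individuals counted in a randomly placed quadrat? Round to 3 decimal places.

Per component, 1: μ=3.7, E[X²]=17.39; 2: μ=8.5, E[X²]=77.5.
E[X] = 0.5·3.7 + 0.5·8.5 = 6.1.
E[X²] = 0.5·17.39 + 0.5·77.5 = 47.445.
Var(X) = E[X²] − (E[X])² = 47.445 − 37.21 = 10.235.

10.235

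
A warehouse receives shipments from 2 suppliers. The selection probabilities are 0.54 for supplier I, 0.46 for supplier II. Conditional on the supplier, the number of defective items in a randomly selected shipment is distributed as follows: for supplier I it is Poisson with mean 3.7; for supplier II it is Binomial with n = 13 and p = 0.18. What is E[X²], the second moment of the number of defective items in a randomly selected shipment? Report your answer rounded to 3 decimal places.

For each component E[X²] = Var + (mean)², giving I: 17.39; II: 7.3944.
Overall E[X²] = 0.54·17.39 + 0.46·7.3944 = 12.792.

12.792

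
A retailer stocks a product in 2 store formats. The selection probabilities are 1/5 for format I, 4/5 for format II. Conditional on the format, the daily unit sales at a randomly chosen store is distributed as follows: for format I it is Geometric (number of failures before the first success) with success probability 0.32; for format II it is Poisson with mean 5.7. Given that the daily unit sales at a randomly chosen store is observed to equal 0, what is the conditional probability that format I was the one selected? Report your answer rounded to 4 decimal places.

0.9599

Likelihoods P(X=0 | ·): I: 0.32; II: 0.00334597.
Posterior ∝ prior × likelihood. Numerator for I: 0.2·0.32 = 0.064.
Normalizing constant: 0.2·0.32 + 0.8·0.00334597 = 0.0666768.
P(I | observation) = 0.064 / 0.0666768 = 0.959854.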